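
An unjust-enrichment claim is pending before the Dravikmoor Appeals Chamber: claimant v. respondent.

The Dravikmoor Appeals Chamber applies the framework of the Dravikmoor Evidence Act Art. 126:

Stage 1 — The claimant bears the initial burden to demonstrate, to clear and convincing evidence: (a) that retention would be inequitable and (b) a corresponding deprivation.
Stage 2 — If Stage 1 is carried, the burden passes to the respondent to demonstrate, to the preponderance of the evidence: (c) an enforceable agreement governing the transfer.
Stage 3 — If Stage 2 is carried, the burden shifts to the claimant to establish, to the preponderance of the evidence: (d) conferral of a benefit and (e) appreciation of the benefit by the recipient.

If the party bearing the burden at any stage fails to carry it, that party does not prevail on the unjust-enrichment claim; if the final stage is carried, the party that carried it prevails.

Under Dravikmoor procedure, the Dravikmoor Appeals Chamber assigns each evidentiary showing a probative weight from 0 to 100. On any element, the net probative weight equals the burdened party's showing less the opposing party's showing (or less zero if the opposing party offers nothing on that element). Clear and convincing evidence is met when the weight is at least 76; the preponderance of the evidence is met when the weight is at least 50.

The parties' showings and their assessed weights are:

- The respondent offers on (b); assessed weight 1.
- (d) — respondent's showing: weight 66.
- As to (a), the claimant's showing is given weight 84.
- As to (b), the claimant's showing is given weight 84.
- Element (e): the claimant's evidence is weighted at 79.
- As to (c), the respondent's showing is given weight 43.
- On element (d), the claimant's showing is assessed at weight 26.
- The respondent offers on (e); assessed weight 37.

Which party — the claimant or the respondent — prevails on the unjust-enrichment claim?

At Stage 1 the claimant must meet clear and convincing evidence (weight is at least 76): on (a) the weight is 84, ≥ 76, so (a) meets the standard; on (b) the weight is 84 less the opposing 1 gives net 83, which does reach 76, so (b) meets the standard.
  Stage 1 carried; the burden shifts to the respondent.
At Stage 2 the respondent must meet the preponderance of the evidence (weight is at least 50): on (c) the weight is 43, < 50, so (c) does not meet the standard.
  The respondent does not carry Stage 2.
So the claimant prevails.

claimant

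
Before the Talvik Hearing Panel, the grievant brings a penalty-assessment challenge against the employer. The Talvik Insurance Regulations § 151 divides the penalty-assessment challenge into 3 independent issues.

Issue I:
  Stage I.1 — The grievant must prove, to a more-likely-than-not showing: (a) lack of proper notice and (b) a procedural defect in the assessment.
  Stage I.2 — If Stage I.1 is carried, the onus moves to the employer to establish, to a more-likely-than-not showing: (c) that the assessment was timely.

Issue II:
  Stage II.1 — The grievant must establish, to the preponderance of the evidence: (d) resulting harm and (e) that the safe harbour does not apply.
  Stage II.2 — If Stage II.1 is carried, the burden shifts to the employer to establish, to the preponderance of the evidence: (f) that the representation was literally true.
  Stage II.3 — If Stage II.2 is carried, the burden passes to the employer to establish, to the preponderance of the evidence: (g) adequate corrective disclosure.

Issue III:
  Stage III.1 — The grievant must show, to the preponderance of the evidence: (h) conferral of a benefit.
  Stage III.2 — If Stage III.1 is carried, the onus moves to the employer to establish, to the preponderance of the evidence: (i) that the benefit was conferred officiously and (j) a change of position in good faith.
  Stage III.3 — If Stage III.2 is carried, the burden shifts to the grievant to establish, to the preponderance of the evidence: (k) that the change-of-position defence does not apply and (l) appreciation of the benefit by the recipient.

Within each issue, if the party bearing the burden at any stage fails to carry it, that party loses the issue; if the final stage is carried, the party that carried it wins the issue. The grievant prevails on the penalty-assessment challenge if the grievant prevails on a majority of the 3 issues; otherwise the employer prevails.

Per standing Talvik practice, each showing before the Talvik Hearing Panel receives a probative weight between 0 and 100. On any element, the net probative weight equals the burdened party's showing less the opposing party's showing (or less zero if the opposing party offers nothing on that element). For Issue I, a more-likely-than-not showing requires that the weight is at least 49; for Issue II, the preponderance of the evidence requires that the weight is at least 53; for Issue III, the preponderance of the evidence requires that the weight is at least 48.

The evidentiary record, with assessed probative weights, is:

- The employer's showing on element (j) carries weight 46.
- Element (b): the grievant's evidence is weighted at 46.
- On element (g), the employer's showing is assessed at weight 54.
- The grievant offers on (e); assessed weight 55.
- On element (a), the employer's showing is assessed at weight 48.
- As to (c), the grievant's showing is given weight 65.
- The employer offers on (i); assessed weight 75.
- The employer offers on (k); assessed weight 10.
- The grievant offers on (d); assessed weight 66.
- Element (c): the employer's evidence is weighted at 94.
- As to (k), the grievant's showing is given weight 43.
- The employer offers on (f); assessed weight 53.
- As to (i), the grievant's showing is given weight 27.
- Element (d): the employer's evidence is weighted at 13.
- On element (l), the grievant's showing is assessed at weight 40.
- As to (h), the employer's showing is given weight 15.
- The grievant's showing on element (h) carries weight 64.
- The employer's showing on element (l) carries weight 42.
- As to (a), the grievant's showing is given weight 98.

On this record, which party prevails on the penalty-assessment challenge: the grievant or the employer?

— Issue I —
At Stage I.1 the grievant must meet a more-likely-than-not showing (weight is at least 49): on (a) the weight is 98 less the opposing 48 gives net 50, ≥ 49, so (a) meets the standard; on (b) the weight is 46, < 49, so (b) does not meet the standard.
  Stage I.1 not carried; the grievant fails its burden.
The analysis ends at Stage I.1; the employer prevails on this issue.
— Issue II —
Stage II.1 — burden on grievant; standard: the preponderance of the evidence (weight is at least 53).
    (d): 66 − 13 = 53 ≥ 53 [met]
    (e): 55 ≥ 53 [met]
  The grievant carries Stage II.1; the employer now bears the burden.
Stage II.2 — burden on employer; standard: the preponderance of the evidence (weight is at least 53).
    (f): 53 ≥ 53 [met]
  Stage II.2 carried; the burden remains with the employer.
Stage II.3 — burden on employer; standard: the preponderance of the evidence (weight is at least 53).
    (g): 54 ≥ 53 [met]
  All elements met at the final stage.
Every stage carried; the employer prevails on this issue.
— Issue III —
At Stage III.1 the grievant must meet the preponderance of the evidence (weight is at least 48): on (h) the weight is 64 less the opposing 15 gives net 49, ≥ 48, so (h) meets the standard.
  Stage III.1 is satisfied; the onus moves to the employer.
At Stage III.2 the employer must meet the preponderance of the evidence (weight is at least 48): on (i) the weight is 75 less the opposing 27 gives net 48, which does reach 48, so (i) meets the standard; on (j) the weight is 46, < 48, so (j) does not meet the standard.
  Not every element is met, so the employer fails to carry Stage III.2.
So the grievant prevails on this issue.
Per-issue: Issue I → employer; Issue II → employer; Issue III → grievant. The grievant must prevail on a majority of issues; overall, the employer prevails.

employer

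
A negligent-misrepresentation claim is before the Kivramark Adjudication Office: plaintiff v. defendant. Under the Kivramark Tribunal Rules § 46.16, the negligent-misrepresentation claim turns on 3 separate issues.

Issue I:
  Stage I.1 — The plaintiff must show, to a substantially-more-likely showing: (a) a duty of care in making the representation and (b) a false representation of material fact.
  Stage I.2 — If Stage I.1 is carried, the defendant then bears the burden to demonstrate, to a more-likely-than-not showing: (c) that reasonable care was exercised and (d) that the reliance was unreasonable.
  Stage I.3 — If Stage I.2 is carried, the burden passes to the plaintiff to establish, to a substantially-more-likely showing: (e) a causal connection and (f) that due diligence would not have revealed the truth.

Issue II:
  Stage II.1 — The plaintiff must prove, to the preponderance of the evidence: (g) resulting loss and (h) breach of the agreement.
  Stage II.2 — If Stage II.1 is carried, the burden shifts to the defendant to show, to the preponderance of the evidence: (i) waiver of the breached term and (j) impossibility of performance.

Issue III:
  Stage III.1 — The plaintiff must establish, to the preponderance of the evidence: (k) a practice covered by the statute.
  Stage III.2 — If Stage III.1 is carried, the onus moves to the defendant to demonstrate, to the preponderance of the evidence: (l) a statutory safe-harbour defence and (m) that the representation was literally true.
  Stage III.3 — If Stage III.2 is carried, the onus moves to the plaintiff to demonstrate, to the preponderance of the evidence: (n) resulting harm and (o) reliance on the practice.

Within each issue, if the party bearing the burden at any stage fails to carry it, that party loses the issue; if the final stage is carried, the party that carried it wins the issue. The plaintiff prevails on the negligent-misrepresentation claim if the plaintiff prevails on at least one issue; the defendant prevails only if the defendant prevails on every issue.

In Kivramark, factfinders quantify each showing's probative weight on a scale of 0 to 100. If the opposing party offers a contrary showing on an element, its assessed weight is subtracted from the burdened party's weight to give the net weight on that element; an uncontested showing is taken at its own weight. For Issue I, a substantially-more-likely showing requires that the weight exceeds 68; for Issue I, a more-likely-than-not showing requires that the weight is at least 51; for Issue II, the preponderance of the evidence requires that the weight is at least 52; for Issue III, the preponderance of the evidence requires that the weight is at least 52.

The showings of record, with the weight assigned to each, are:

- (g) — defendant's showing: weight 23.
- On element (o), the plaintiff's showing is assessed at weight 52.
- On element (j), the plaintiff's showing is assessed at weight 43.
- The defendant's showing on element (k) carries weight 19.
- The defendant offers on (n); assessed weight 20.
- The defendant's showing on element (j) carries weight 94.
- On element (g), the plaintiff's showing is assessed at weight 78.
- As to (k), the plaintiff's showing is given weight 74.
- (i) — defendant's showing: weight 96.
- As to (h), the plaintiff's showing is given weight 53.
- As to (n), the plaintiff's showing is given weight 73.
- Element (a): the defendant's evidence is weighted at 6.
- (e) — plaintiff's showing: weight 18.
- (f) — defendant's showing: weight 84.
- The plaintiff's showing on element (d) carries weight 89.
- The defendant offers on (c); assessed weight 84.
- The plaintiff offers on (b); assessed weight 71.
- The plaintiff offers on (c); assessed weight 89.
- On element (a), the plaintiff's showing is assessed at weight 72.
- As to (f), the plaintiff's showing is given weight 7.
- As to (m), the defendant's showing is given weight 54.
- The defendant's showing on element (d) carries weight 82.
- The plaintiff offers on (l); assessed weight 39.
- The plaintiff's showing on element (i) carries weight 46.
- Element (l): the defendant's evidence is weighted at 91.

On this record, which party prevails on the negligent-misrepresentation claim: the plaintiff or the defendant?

plaintiff

— Issue I —
Stage I.1 — burden on plaintiff; standard: a substantially-more-likely showing (weight exceeds 68).
    (a): 72 − 6 = 66 ≤ 68 [not met]
    (b): 71 > 68 [met]
  The plaintiff does not carry Stage I.1.
So the defendant prevails on this issue.
— Issue II —
Stage II.1 — burden on plaintiff; standard: the preponderance of the evidence (weight is at least 52).
    (g): 78 − 23 = 55 ≥ 52 [met]
    (h): 53 ≥ 52 [met]
  All elements met. The burden passes to the defendant.
Stage II.2 — burden on defendant; standard: the preponderance of the evidence (weight is at least 52).
    (i): 96 − 46 = 50 < 52 [not met]
    (j): 94 − 43 = 51 < 52 [not met]
  Stage II.2 not carried; the defendant fails its burden.
The analysis ends at Stage II.2; the plaintiff prevails on this issue.
— Issue III —
Stage III.1 (plaintiff, the preponderance of the evidence, weight is at least 52): (k) net 74−19=55 ≥ 52 — meets.
  Stage III.1 carried; the burden shifts to the defendant.
Stage III.2 (defendant, the preponderance of the evidence, weight is at least 52): (l) net 91−39=52 ≥ 52 — meets; (m) 54 ≥ 52 — meets.
  Stage III.2 is satisfied; the onus moves to the plaintiff.
Stage III.3 (plaintiff, the preponderance of the evidence, weight is at least 52): (n) net 73−20=53 ≥ 52 — meets; (o) 52 ≥ 52 — meets.
  The plaintiff carries the last stage.
Every stage carried; the plaintiff prevails on this issue.
Per-issue: Issue I → defendant; Issue II → plaintiff; Issue III → plaintiff. The plaintiff must prevail on at least one issue; overall, the plaintiff prevails.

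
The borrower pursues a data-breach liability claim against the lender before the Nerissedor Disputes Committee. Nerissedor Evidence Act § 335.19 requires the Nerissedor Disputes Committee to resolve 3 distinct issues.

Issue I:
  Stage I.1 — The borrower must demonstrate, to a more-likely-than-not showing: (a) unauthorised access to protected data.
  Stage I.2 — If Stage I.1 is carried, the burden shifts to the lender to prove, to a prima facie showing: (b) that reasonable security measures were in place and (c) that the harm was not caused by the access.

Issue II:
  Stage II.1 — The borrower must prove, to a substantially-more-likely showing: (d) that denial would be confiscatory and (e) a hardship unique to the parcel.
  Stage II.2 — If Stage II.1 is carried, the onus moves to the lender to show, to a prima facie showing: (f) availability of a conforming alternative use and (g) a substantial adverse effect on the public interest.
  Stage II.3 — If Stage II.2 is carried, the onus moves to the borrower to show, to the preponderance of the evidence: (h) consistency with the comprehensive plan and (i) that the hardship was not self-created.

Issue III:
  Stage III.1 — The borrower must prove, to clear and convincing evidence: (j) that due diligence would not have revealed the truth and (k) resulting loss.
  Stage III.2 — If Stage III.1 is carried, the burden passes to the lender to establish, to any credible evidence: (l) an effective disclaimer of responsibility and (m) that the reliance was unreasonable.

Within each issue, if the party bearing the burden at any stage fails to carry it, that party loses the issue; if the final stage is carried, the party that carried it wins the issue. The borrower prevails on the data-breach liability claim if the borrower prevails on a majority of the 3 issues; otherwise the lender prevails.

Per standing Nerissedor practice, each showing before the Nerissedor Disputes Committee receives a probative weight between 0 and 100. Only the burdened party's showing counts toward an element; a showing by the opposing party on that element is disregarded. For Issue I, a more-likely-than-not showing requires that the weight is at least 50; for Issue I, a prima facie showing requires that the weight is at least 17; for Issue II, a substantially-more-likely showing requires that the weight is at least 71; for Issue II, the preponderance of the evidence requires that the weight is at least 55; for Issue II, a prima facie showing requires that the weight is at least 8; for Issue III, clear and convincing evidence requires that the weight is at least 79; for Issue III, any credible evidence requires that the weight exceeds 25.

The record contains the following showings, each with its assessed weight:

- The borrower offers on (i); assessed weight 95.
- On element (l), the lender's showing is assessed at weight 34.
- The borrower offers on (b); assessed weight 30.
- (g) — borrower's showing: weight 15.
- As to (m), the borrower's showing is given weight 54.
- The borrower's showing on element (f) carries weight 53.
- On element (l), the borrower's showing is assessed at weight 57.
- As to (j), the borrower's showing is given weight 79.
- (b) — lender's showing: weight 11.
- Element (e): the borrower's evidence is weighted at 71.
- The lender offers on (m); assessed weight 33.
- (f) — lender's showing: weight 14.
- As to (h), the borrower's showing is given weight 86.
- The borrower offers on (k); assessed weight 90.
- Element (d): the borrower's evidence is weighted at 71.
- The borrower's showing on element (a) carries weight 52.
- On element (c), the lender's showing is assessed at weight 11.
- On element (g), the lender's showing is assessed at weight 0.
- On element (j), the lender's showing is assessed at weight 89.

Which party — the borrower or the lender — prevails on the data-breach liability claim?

borrower

— Issue I —
Stage I.1 (borrower, a more-likely-than-not showing, weight is at least 50): (a) 52 ≥ 50 — meets.
  The borrower carries Stage I.1; the lender now bears the burden.
Stage I.2 (lender, a prima facie showing, weight is at least 17): (b) 11 (borrower's 30 disregarded) < 17 — fails; (c) 11 < 17 — fails.
  Not every element is met, so the lender fails to carry Stage I.2.
The analysis ends at Stage I.2; the borrower prevails on this issue.
— Issue II —
Stage II.1 — burden on borrower; standard: a substantially-more-likely showing (weight is at least 71).
    (d): 71 ≥ 71 [met]
    (e): 71 ≥ 71 [met]
  Stage II.1 is satisfied; the onus moves to the lender.
Stage II.2 — burden on lender; standard: a prima facie showing (weight is at least 8).
    (f): 14 (borrower's 53 disregarded) ≥ 8 [met]
    (g): 0 (borrower's 15 disregarded) < 8 [not met]
  Not every element is met, so the lender fails to carry Stage II.2.
The borrower prevails on this issue.
— Issue III —
Stage III.1 — burden on borrower; standard: clear and convincing evidence (weight is at least 79).
    (j): 79 (lender's 89 disregarded) ≥ 79 [met]
    (k): 90 ≥ 79 [met]
  Stage III.1 is satisfied; the onus moves to the lender.
Stage III.2 — burden on lender; standard: any credible evidence (weight exceeds 25).
    (l): 34 (borrower's 57 disregarded) > 25 [met]
    (m): 33 (borrower's 54 disregarded) > 25 [met]
  The lender carries the last stage.
All stages carried — the lender prevails on this issue.
Per-issue: Issue I → borrower; Issue II → borrower; Issue III → lender. The borrower must prevail on a majority of issues; overall, the borrower prevails.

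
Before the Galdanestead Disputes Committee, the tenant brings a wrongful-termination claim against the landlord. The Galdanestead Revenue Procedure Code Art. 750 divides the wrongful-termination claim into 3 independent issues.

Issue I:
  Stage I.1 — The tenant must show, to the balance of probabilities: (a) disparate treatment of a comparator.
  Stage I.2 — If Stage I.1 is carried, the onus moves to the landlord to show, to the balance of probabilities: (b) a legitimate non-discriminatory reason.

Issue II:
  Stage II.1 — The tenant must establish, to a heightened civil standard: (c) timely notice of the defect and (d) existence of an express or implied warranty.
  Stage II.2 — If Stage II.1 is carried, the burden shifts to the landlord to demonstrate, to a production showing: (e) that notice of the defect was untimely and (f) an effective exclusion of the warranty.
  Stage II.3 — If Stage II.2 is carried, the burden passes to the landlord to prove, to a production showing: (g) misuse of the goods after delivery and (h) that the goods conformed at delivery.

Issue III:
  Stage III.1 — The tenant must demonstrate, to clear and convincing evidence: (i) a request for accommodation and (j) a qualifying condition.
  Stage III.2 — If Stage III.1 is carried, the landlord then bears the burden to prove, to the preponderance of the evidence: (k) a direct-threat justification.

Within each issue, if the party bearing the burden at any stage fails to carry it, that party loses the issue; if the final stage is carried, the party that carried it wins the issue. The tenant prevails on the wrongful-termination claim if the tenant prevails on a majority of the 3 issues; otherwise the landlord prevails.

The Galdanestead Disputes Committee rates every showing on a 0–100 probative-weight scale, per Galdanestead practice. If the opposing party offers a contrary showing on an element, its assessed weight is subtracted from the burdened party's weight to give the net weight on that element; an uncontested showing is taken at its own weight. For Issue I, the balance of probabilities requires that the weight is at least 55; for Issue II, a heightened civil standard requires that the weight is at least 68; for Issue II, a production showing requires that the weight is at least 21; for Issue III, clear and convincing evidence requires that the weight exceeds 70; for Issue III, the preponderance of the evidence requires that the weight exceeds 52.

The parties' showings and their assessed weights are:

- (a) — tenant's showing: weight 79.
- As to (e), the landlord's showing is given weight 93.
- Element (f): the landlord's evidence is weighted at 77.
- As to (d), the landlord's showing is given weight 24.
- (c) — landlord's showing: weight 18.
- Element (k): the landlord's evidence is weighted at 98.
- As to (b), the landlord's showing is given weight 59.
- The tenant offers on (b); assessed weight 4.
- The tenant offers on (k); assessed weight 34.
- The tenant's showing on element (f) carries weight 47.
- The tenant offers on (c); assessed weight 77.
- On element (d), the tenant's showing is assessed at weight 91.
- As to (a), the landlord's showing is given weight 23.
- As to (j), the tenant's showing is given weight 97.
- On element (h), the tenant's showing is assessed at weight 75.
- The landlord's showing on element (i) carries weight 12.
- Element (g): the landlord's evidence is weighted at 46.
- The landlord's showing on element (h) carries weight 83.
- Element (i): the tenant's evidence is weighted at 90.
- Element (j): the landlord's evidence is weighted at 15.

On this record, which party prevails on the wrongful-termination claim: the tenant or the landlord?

— Issue I —
At Stage I.1 the tenant must meet the balance of probabilities (weight is at least 55): on (a) the weight is 79 less the opposing 23 gives net 56, ≥ 55, so (a) meets the standard.
  Stage I.1 is satisfied; the onus moves to the landlord.
At Stage I.2 the landlord must meet the balance of probabilities (weight is at least 55): on (b) the weight is 59 less the opposing 4 gives net 55, which does reach 55, so (b) meets the standard.
  Stage I.2 carried; the final stage is satisfied.
All stages carried — the landlord prevails on this issue.
— Issue II —
Stage II.1 (tenant, a heightened civil standard, weight is at least 68): (c) net 77−18=59 < 68 — fails; (d) net 91−24=67 < 68 — fails.
  Stage II.1 not carried; the tenant fails its burden.
So the landlord prevails on this issue.
— Issue III —
At Stage III.1 the tenant must meet clear and convincing evidence (weight exceeds 70): on (i) the weight is 90 less the opposing 12 gives net 78, > 70, so (i) meets the standard; on (j) the weight is 97 less the opposing 15 gives net 82, > 70, so (j) meets the standard.
  Stage III.1 is satisfied; the onus moves to the landlord.
At Stage III.2 the landlord must meet the preponderance of the evidence (weight exceeds 52): on (k) the weight is 98 less the opposing 34 gives net 64, > 52, so (k) meets the standard.
  All elements met at the final stage.
With every stage satisfied, the landlord prevails on this issue.
Per-issue: Issue I → landlord; Issue II → landlord; Issue III → landlord. The tenant must prevail on a majority of issues; overall, the landlord prevails.

landlord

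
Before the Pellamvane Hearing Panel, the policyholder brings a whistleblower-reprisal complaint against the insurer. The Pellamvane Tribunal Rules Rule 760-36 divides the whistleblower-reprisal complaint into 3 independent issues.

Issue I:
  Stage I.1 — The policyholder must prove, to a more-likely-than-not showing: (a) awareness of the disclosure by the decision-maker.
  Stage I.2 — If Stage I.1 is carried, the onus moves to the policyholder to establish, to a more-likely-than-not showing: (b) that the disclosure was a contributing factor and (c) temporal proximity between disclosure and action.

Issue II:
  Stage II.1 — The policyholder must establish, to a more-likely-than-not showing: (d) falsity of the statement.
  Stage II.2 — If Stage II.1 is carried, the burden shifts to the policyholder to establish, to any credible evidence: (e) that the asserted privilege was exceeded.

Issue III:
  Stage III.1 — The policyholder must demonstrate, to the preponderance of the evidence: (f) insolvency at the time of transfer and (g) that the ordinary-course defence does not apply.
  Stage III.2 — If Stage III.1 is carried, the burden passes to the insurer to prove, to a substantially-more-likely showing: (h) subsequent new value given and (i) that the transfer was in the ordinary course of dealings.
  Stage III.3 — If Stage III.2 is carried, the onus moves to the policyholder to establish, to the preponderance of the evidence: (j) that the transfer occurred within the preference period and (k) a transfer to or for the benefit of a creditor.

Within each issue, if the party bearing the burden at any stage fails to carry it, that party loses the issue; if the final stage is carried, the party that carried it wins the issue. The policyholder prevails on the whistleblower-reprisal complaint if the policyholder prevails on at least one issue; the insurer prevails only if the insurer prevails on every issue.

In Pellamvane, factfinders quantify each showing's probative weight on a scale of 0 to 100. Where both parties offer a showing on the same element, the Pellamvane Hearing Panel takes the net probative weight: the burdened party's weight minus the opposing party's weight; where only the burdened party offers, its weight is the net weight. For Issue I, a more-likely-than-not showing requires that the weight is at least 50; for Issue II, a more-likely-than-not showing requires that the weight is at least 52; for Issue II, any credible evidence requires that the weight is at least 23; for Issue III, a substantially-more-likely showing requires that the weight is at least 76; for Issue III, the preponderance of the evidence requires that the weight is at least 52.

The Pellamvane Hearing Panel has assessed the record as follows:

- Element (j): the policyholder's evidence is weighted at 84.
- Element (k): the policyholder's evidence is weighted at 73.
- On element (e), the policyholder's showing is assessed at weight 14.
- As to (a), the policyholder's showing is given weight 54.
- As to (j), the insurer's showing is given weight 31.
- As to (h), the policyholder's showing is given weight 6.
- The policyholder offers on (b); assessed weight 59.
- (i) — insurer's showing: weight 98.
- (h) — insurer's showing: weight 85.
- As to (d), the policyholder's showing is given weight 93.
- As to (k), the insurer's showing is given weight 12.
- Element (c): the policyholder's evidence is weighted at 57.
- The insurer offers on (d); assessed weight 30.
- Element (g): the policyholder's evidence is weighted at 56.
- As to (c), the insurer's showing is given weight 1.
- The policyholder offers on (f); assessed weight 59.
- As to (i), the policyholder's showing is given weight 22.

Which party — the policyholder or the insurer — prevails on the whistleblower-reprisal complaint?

— Issue I —
At Stage I.1 the policyholder must meet a more-likely-than-not showing (weight is at least 50): on (a) the weight is 54, which does reach 50, so (a) meets the standard.
  All elements met. The policyholder retains the burden for Stage I.2.
At Stage I.2 the policyholder must meet a more-likely-than-not showing (weight is at least 50): on (b) the weight is 59, which does reach 50, so (b) meets the standard; on (c) the weight is 57 less the opposing 1 gives net 56, which does reach 50, so (c) meets the standard.
  The policyholder carries the last stage.
All stages carried — the policyholder prevails on this issue.
— Issue II —
Stage II.1 (policyholder, a more-likely-than-not showing, weight is at least 52): (d) net 93−30=63 ≥ 52 — meets.
  Stage II.1 carried; the burden remains with the policyholder.
Stage II.2 (policyholder, any credible evidence, weight is at least 23): (e) 14 < 23 — fails.
  The policyholder does not carry Stage II.2.
The insurer prevails on this issue.
— Issue III —
Stage III.1 (policyholder, the preponderance of the evidence, weight is at least 52): (f) 59 ≥ 52 — meets; (g) 56 ≥ 52 — meets.
  The policyholder carries Stage III.1; the insurer now bears the burden.
Stage III.2 (insurer, a substantially-more-likely showing, weight is at least 76): (h) net 85−6=79 ≥ 76 — meets; (i) net 98−22=76 ≥ 76 — meets.
  Stage III.2 carried; the burden shifts to the policyholder.
Stage III.3 (policyholder, the preponderance of the evidence, weight is at least 52): (j) net 84−31=53 ≥ 52 — meets; (k) net 73−12=61 ≥ 52 — meets.
  Stage III.3 carried; the final stage is satisfied.
Every stage carried; the policyholder prevails on this issue.
Per-issue: Issue I → policyholder; Issue II → insurer; Issue III → policyholder. The policyholder must prevail on at least one issue; overall, the policyholder prevails.

policyholder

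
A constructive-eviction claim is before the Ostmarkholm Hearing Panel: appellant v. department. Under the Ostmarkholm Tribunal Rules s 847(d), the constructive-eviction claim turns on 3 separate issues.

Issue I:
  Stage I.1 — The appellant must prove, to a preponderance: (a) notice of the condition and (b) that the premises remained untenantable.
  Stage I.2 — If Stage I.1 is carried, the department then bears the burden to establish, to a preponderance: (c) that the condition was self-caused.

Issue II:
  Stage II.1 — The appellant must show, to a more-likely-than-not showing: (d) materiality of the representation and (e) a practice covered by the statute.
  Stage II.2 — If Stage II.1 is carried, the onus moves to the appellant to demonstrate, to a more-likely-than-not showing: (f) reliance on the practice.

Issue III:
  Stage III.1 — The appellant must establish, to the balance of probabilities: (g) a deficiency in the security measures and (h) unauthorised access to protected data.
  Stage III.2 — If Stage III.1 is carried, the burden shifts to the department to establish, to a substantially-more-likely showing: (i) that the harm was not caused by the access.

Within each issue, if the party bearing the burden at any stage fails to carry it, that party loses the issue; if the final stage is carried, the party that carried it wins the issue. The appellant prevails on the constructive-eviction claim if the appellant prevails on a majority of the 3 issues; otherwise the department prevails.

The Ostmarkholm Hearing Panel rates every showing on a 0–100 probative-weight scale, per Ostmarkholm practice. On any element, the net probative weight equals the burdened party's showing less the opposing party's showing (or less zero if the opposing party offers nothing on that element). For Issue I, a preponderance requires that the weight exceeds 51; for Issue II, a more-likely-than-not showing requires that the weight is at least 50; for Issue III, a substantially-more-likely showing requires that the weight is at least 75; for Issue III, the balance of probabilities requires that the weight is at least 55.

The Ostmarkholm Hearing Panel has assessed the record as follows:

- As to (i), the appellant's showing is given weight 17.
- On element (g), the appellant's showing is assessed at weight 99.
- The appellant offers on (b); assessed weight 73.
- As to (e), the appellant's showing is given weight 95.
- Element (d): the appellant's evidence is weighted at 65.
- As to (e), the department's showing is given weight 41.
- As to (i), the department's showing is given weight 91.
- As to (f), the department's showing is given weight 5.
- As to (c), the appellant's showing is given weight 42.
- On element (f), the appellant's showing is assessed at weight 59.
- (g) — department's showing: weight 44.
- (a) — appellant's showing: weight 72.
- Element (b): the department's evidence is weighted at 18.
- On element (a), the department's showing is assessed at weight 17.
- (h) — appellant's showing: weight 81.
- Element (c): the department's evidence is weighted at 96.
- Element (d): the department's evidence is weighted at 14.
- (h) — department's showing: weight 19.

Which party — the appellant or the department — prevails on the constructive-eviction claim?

appellant

— Issue I —
At Stage I.1 the appellant must meet a preponderance (weight exceeds 51): on (a) the weight is 72 less the opposing 17 gives net 55, > 51, so (a) meets the standard; on (b) the weight is 73 less the opposing 18 gives net 55, > 51, so (b) meets the standard.
  The appellant carries Stage I.1; the department now bears the burden.
At Stage I.2 the department must meet a preponderance (weight exceeds 51): on (c) the weight is 96 less the opposing 42 gives net 54, which does exceed 51, so (c) meets the standard.
  The department carries the last stage.
All stages carried — the department prevails on this issue.
— Issue II —
Stage II.1 (appellant, a more-likely-than-not showing, weight is at least 50): (d) net 65−14=51 ≥ 50 — meets; (e) net 95−41=54 ≥ 50 — meets.
  Stage II.1 is satisfied; the appellant continues to bear the burden.
Stage II.2 (appellant, a more-likely-than-not showing, weight is at least 50): (f) net 59−5=54 ≥ 50 — meets.
  All elements met at the final stage.
All stages carried — the appellant prevails on this issue.
— Issue III —
At Stage III.1 the appellant must meet the balance of probabilities (weight is at least 55): on (g) the weight is 99 less the opposing 44 gives net 55, ≥ 55, so (g) meets the standard; on (h) the weight is 81 less the opposing 19 gives net 62, which does reach 55, so (h) meets the standard.
  The appellant carries Stage III.1; the department now bears the burden.
At Stage III.2 the department must meet a substantially-more-likely showing (weight is at least 75): on (i) the weight is 91 less the opposing 17 gives net 74, < 75, so (i) does not meet the standard.
  Not every element is met, so the department fails to carry Stage III.2.
So the appellant prevails on this issue.
Per-issue: Issue I → department; Issue II → appellant; Issue III → appellant. The appellant must prevail on a majority of issues; overall, the appellant prevails.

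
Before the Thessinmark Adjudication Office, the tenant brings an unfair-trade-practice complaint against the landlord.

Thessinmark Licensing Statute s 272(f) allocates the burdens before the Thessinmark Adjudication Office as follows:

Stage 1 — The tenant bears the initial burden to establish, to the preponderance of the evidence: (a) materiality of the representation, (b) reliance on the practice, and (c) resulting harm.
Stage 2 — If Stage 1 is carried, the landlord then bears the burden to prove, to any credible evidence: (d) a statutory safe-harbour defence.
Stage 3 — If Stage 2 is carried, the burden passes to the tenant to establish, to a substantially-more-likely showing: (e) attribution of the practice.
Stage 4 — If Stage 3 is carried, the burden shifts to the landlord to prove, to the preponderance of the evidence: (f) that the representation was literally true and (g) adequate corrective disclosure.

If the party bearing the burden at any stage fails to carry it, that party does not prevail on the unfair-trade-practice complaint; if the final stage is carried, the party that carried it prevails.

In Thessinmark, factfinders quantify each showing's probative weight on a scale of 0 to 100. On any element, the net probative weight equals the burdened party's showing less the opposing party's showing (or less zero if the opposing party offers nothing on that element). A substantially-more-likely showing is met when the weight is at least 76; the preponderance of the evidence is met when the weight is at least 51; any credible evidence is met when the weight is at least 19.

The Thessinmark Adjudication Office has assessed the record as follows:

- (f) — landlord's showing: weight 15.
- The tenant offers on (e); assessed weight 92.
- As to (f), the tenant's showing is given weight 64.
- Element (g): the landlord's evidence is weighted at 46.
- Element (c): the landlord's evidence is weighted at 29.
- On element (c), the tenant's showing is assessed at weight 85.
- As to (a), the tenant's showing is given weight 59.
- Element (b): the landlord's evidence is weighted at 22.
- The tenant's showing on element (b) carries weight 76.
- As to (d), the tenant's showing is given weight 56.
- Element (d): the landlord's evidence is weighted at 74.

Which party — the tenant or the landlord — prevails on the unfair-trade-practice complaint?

tenant

Stage 1 (tenant, the preponderance of the evidence, weight is at least 51): (a) 59 ≥ 51 — meets; (b) net 76−22=54 ≥ 51 — meets; (c) net 85−29=56 ≥ 51 — meets.
  Stage 1 carried; the burden shifts to the landlord.
Stage 2 (landlord, any credible evidence, weight is at least 19): (d) net 74−56=18 < 19 — fails.
  Not every element is met, so the landlord fails to carry Stage 2.
The analysis ends at Stage 2; the tenant prevails.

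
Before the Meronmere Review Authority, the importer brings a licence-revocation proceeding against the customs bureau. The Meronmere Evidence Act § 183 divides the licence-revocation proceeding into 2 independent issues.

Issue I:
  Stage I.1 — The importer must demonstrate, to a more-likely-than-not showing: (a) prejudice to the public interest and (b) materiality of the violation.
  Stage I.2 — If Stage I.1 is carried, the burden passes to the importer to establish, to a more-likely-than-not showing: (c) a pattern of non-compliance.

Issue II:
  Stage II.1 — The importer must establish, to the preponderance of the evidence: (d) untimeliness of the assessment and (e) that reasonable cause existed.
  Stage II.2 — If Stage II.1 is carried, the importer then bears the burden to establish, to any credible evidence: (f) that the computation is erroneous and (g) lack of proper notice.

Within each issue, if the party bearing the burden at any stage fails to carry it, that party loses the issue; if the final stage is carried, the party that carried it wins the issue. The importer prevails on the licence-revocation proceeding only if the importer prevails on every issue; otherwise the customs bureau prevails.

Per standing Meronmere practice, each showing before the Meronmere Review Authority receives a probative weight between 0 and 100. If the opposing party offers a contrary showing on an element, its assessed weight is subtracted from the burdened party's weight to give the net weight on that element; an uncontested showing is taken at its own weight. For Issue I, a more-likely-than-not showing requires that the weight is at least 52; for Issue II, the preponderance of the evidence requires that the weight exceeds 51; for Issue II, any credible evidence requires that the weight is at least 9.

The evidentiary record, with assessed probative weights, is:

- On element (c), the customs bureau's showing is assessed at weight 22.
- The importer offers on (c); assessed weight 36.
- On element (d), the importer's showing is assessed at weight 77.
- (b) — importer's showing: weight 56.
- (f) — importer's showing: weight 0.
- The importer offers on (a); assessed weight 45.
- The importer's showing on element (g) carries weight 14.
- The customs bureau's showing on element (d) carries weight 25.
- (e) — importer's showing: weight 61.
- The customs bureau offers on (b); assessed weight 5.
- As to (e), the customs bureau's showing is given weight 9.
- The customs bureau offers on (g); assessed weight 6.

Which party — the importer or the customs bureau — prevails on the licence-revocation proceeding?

customs bureau

— Issue I —
At Stage I.1 the importer must meet a more-likely-than-not showing (weight is at least 52): on (a) the weight is 45, which does not reach 52, so (a) does not meet the standard; on (b) the weight is 56 less the opposing 5 gives net 51, < 52, so (b) does not meet the standard.
  Not every element is met, so the importer fails to carry Stage I.1.
The customs bureau prevails on this issue.
— Issue II —
Stage II.1 (importer, the preponderance of the evidence, weight exceeds 51): (d) net 77−25=52 > 51 — meets; (e) net 61−9=52 > 51 — meets.
  Stage II.1 is satisfied; the importer continues to bear the burden.
Stage II.2 (importer, any credible evidence, weight is at least 9): (f) 0 < 9 — fails; (g) net 14−6=8 < 9 — fails.
  Not every element is met, so the importer fails to carry Stage II.2.
The customs bureau prevails on this issue.
Per-issue: Issue I → customs bureau; Issue II → customs bureau. The importer must prevail on every issue; overall, the customs bureau prevails.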